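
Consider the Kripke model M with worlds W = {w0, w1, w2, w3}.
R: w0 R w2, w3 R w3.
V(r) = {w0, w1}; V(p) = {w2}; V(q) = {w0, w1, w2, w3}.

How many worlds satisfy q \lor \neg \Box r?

4

Let φ = q \lor \neg \Box r. Evaluate φ at each world:
  w0 (successors {w2}): φ is true.
  w1 (successors ∅): φ is true.
  w2 (successors ∅): φ is true.
  w3 (successors {w3}): φ is true.
For instance, at w3:
  At w3: q is true, \neg \Box r is true, so q \lor \neg \Box r is true.
    At w3: \Box r is false, so \neg \Box r is true.
      At w3: \Box r requires r at every successor {w3}.
        r fails at w3, so \Box r is false at w3.
Satisfying worlds: {w0, w1, w2, w3}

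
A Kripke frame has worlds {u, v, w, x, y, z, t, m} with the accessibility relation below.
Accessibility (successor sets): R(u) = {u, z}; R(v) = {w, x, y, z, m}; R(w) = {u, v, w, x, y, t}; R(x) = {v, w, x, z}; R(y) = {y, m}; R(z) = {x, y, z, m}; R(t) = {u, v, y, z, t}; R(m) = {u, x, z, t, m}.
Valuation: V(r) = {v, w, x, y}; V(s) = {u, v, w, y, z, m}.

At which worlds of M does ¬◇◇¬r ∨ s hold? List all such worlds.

Let φ = ¬◇◇¬r ∨ s. Evaluate φ at each world:
  u (successors {u, z}): φ is true.
  v (successors {w, x, y, z, m}): φ is true.
  w (successors {u, v, w, x, y, t}): φ is true.
  x (successors {v, w, x, z}): φ is false.
  y (successors {y, m}): φ is true.
  z (successors {x, y, z, m}): φ is true.
  t (successors {u, v, y, z, t}): φ is false.
  m (successors {u, x, z, t, m}): φ is true.
For instance, at z:
  At z: ¬◇◇¬r is false, s is true, so ¬◇◇¬r ∨ s is true.
    At z: ◇◇¬r is true, so ¬◇◇¬r is false.
      At z: ◇◇¬r requires ◇¬r at some successor in {x, y, z, m}.
        ◇¬r holds at x, so ◇◇¬r is true at z.
Satisfying worlds: {u, v, w, y, z, m}

u, v, w, y, z, m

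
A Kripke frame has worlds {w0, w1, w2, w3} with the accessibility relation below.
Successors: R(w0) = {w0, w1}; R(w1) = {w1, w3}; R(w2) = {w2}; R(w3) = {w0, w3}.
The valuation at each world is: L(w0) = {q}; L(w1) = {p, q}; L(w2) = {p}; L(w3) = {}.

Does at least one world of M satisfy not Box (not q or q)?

Recall that Box ψ holds at a world iff ψ holds at every accessible world, and Dia ψ holds iff ψ holds at some accessible world.
Let φ = not Box (not q or q). Evaluate φ at each world:
  w0 (successors {w0, w1}): φ is false.
  w1 (successors {w1, w3}): φ is false.
  w2 (successors {w2}): φ is false.
  w3 (successors {w0, w3}): φ is false.
For instance, at w3:
  At w3: Box (not q or q) is true, so not Box (not q or q) is false.
    At w3: Box (not q or q) requires not q or q at every successor {w0, w3}.
      At w0: not q or q is true.
      At w3: not q or q is true.
    So Box (not q or q) is true at w3.

No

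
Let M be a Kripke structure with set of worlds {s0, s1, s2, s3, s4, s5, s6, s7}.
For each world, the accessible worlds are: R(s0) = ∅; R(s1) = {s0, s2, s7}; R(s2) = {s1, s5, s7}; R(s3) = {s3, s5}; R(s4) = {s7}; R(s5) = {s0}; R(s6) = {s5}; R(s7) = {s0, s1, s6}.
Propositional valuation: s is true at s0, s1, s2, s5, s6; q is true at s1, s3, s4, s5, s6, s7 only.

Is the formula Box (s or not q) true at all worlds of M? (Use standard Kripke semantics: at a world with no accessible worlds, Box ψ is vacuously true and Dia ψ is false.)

No

Recall that Box ψ holds at a world iff ψ holds at every accessible world, and Dia ψ holds iff ψ holds at some accessible world.
Let φ = Box (s or not q). Evaluate φ at each world:
  s0 (successors ∅): φ is true.
  s1 (successors {s0, s2, s7}): φ is false.
  s2 (successors {s1, s5, s7}): φ is false.
  s3 (successors {s3, s5}): φ is false.
  s4 (successors {s7}): φ is false.
  s5 (successors {s0}): φ is true.
  s6 (successors {s5}): φ is true.
  s7 (successors {s0, s1, s6}): φ is true.
Detail at s1 (counterexample):
  At s1: Box (s or not q) requires s or not q at every successor {s0, s2, s7}.
    s or not q fails at s7, so Box (s or not q) is false at s1.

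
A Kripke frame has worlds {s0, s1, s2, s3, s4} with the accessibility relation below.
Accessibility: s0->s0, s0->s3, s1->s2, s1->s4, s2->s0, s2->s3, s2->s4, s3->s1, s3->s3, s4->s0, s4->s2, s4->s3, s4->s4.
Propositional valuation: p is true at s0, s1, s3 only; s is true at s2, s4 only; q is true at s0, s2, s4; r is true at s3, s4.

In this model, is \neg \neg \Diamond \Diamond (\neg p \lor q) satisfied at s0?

Yes

Recall that \Diamond ψ holds at a world iff ψ holds at some accessible world.
At s0: \neg \Diamond \Diamond (\neg p \lor q) is false, so \neg \neg \Diamond \Diamond (\neg p \lor q) is true.
  At s0: \Diamond \Diamond (\neg p \lor q) is true, so \neg \Diamond \Diamond (\neg p \lor q) is false.
    At s0: \Diamond \Diamond (\neg p \lor q) requires \Diamond (\neg p \lor q) at some successor in {s0, s3}.
      \Diamond (\neg p \lor q) holds at s0, so \Diamond \Diamond (\neg p \lor q) is true at s0.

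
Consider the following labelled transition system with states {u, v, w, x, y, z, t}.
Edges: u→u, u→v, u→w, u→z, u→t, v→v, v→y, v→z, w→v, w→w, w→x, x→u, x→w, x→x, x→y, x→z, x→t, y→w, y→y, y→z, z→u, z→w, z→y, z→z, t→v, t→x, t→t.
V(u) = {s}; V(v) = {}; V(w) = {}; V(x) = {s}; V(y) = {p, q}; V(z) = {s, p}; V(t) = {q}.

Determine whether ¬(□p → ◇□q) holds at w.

At w: □p → ◇□q is true, so ¬(□p → ◇□q) is false.
  At w: □p is false, ◇□q is false, so □p → ◇□q is true.
    At w: □p requires p at every successor {v, w, x}.
      p fails at v, so □p is false at w.
    At w: ◇□q requires □q at some successor in {v, w, x}.
      At v: □q is false.
      At w: □q is false.
      At x: □q is false.
    So ◇□q is false at w.

No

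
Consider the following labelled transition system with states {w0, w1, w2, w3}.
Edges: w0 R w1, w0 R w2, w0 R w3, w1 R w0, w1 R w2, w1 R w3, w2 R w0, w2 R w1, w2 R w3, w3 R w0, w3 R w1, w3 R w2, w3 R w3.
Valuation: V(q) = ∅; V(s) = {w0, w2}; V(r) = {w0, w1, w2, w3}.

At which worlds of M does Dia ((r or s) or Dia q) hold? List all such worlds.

Let φ = Dia ((r or s) or Dia q). Evaluate φ at each world:
  w0 (successors {w1, w2, w3}): φ is true.
  w1 (successors {w0, w2, w3}): φ is true.
  w2 (successors {w0, w1, w3}): φ is true.
  w3 (successors {w0, w1, w2, w3}): φ is true.
For instance, at w1:
  At w1: Dia ((r or s) or Dia q) requires (r or s) or Dia q at some successor in {w0, w2, w3}.
    (r or s) or Dia q holds at w0, so Dia ((r or s) or Dia q) is true at w1.
      At w0: r or s is true, Dia q is false, so (r or s) or Dia q is true.
Satisfying worlds: {w0, w1, w2, w3}

w0, w1, w2, w3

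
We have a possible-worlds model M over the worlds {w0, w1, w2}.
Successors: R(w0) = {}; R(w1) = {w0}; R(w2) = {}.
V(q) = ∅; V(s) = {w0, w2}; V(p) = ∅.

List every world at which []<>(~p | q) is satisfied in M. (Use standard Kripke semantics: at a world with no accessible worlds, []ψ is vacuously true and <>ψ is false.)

w0, w2

Recall that []ψ holds at a world iff ψ holds at every accessible world, and <>ψ holds iff ψ holds at some accessible world.
Let φ = []<>(~p | q). Evaluate φ at each world:
  w0 (successors ∅): φ is true.
  w1 (successors {w0}): φ is false.
  w2 (successors ∅): φ is true.
For instance, at w1:
  At w1: []<>(~p | q) requires <>(~p | q) at every successor {w0}.
    <>(~p | q) fails at w0, so []<>(~p | q) is false at w1.
      At w0: no accessible worlds, so <>(~p | q) is false.
Satisfying worlds: {w0, w2}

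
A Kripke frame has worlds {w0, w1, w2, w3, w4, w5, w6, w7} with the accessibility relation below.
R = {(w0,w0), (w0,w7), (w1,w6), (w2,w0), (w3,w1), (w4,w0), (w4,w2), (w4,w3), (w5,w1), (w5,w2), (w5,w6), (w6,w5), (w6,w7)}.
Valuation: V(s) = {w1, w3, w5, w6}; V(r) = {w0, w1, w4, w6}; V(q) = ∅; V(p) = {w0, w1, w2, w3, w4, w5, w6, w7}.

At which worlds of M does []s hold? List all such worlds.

Recall that []ψ holds at a world iff ψ holds at every accessible world, and <>ψ holds iff ψ holds at some accessible world.
Let φ = []s. Evaluate φ at each world:
  w0 (successors {w0, w7}): φ is false.
  w1 (successors {w6}): φ is true.
  w2 (successors {w0}): φ is false.
  w3 (successors {w1}): φ is true.
  w4 (successors {w0, w2, w3}): φ is false.
  w5 (successors {w1, w2, w6}): φ is false.
  w6 (successors {w5, w7}): φ is false.
  w7 (successors ∅): φ is true.
For instance, at w4:
  At w4: []s requires s at every successor {w0, w2, w3}.
    s fails at w0, so []s is false at w4.
Satisfying worlds: {w1, w3, w7}

w1, w3, w7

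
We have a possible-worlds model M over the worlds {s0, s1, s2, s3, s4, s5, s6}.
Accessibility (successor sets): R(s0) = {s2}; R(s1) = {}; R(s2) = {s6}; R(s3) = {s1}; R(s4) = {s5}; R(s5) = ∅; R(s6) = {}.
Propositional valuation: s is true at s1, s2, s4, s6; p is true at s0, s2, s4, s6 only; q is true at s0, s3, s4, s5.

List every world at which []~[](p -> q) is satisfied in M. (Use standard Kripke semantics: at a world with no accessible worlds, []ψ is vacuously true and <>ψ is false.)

Let φ = []~[](p -> q). Evaluate φ at each world:
  s0 (successors {s2}): φ is true.
  s1 (successors ∅): φ is true.
  s2 (successors {s6}): φ is false.
  s3 (successors {s1}): φ is false.
  s4 (successors {s5}): φ is false.
  s5 (successors ∅): φ is true.
  s6 (successors ∅): φ is true.
For instance, at s3:
  At s3: []~[](p -> q) requires ~[](p -> q) at every successor {s1}.
    ~[](p -> q) fails at s1, so []~[](p -> q) is false at s3.
      At s1: [](p -> q) is true, so ~[](p -> q) is false.
Satisfying worlds: {s0, s1, s5, s6}

s0, s1, s5, s6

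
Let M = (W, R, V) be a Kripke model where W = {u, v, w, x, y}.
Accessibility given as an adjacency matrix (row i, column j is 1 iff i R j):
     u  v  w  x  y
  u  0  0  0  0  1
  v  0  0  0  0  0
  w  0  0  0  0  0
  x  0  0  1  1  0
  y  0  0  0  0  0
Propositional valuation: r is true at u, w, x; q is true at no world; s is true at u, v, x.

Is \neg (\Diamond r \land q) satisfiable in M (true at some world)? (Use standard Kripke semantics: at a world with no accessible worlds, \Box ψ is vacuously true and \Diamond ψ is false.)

Yes

Let φ = \neg (\Diamond r \land q). Evaluate φ at each world:
  u (successors {y}): φ is true.
  v (successors ∅): φ is true.
  w (successors ∅): φ is true.
  x (successors {w, x}): φ is true.
  y (successors ∅): φ is true.
Detail at u (witness):
  At u: \Diamond r \land q is false, so \neg (\Diamond r \land q) is true.
    At u: \Diamond r is false, q is false, so \Diamond r \land q is false.
      At u: \Diamond r requires r at some successor in {y}.
        At y: r is false.
      So \Diamond r is false at u.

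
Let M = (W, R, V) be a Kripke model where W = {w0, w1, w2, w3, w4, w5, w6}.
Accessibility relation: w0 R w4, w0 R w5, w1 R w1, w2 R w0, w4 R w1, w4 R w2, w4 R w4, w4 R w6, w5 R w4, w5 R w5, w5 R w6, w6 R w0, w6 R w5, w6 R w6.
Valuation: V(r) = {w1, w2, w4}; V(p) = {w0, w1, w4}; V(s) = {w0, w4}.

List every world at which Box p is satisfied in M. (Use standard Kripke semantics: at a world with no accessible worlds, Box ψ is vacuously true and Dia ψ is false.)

Let φ = Box p. Evaluate φ at each world:
  w0 (successors {w4, w5}): φ is false.
  w1 (successors {w1}): φ is true.
  w2 (successors {w0}): φ is true.
  w3 (successors ∅): φ is true.
  w4 (successors {w1, w2, w4, w6}): φ is false.
  w5 (successors {w4, w5, w6}): φ is false.
  w6 (successors {w0, w5, w6}): φ is false.
For instance, at w0:
  At w0: Box p requires p at every successor {w4, w5}.
    p fails at w5, so Box p is false at w0.
Satisfying worlds: {w1, w2, w3}

w1, w2, w3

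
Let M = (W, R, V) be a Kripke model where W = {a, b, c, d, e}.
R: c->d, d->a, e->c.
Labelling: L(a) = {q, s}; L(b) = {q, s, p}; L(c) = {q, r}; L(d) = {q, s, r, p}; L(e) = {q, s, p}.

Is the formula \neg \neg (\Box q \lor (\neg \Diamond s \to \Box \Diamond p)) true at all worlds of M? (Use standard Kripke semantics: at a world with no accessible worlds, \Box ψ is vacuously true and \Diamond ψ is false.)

Yes

Let φ = \neg \neg (\Box q \lor (\neg \Diamond s \to \Box \Diamond p)). Evaluate φ at each world:
  a (successors ∅): φ is true.
  b (successors ∅): φ is true.
  c (successors {d}): φ is true.
  d (successors {a}): φ is true.
  e (successors {c}): φ is true.
For instance, at c:
  At c: \neg (\Box q \lor (\neg \Diamond s \to \Box \Diamond p)) is false, so \neg \neg (\Box q \lor (\neg \Diamond s \to \Box \Diamond p)) is true.
    At c: \Box q \lor (\neg \Diamond s \to \Box \Diamond p) is true, so \neg (\Box q \lor (\neg \Diamond s \to \Box \Diamond p)) is false.
      At c: \Box q is true, \neg \Diamond s \to \Box \Diamond p is true, so \Box q \lor (\neg \Diamond s \to \Box \Diamond p) is true.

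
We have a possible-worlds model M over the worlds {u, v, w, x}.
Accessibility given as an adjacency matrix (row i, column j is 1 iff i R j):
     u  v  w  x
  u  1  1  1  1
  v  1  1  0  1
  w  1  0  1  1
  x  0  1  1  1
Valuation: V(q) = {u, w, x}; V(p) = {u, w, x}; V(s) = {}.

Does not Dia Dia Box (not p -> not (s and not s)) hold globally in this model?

Recall that Box ψ holds at a world iff ψ holds at every accessible world, and Dia ψ holds iff ψ holds at some accessible world.
Let φ = not Dia Dia Box (not p -> not (s and not s)). Evaluate φ at each world:
  u (successors {u, v, w, x}): φ is false.
  v (successors {u, v, x}): φ is false.
  w (successors {u, w, x}): φ is false.
  x (successors {v, w, x}): φ is false.
Detail at u (counterexample):
  At u: Dia Dia Box (not p -> not (s and not s)) is true, so not Dia Dia Box (not p -> not (s and not s)) is false.
    At u: Dia Dia Box (not p -> not (s and not s)) requires Dia Box (not p -> not (s and not s)) at some successor in {u, v, w, x}.
      Dia Box (not p -> not (s and not s)) holds at u, so Dia Dia Box (not p -> not (s and not s)) is true at u.

No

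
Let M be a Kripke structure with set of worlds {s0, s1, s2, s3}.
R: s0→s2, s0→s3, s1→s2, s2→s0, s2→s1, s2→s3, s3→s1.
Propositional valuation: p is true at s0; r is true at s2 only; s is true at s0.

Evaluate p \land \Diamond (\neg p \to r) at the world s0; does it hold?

Yes

At s0: p is true, \Diamond (\neg p \to r) is true, so p \land \Diamond (\neg p \to r) is true.
  At s0: \Diamond (\neg p \to r) requires \neg p \to r at some successor in {s2, s3}.
    \neg p \to r holds at s2, so \Diamond (\neg p \to r) is true at s0.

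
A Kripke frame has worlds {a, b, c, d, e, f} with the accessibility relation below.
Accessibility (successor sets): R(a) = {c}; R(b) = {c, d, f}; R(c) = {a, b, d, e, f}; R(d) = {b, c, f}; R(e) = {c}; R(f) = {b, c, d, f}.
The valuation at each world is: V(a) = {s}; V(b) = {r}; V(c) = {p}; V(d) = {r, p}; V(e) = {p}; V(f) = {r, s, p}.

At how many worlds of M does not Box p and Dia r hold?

3

Let φ = not Box p and Dia r. Evaluate φ at each world:
  a (successors {c}): φ is false.
  b (successors {c, d, f}): φ is false.
  c (successors {a, b, d, e, f}): φ is true.
  d (successors {b, c, f}): φ is true.
  e (successors {c}): φ is false.
  f (successors {b, c, d, f}): φ is true.
For instance, at b:
  At b: not Box p is false, Dia r is true, so not Box p and Dia r is false.
    At b: Box p is true, so not Box p is false.
      At b: Box p requires p at every successor {c, d, f}.
        At c: p is true.
        At d: p is true.
        At f: p is true.
      So Box p is true at b.
    At b: Dia r requires r at some successor in {c, d, f}.
      r holds at d, so Dia r is true at b.
Satisfying worlds: {c, d, f}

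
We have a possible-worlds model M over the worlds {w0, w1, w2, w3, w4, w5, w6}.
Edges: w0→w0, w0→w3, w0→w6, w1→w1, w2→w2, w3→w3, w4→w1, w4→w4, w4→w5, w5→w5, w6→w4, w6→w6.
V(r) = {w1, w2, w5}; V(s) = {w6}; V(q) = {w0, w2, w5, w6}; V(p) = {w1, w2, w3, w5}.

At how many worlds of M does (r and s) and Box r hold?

Let φ = (r and s) and Box r. Evaluate φ at each world:
  w0 (successors {w0, w3, w6}): φ is false.
  w1 (successors {w1}): φ is false.
  w2 (successors {w2}): φ is false.
  w3 (successors {w3}): φ is false.
  w4 (successors {w1, w4, w5}): φ is false.
  w5 (successors {w5}): φ is false.
  w6 (successors {w4, w6}): φ is false.
For instance, at w0:
  At w0: r and s is false, Box r is false, so (r and s) and Box r is false.
    At w0: Box r requires r at every successor {w0, w3, w6}.
      r fails at w0, so Box r is false at w0.
Satisfying worlds: none.

0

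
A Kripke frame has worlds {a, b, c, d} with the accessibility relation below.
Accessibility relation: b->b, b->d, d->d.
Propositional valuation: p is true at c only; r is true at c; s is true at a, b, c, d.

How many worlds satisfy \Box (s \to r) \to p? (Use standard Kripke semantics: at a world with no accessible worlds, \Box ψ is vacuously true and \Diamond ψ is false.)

Recall that \Box ψ holds at a world iff ψ holds at every accessible world, and \Diamond ψ holds iff ψ holds at some accessible world.
Let φ = \Box (s \to r) \to p. Evaluate φ at each world:
  a (successors ∅): φ is false.
  b (successors {b, d}): φ is true.
  c (successors ∅): φ is true.
  d (successors {d}): φ is true.
For instance, at d:
  At d: \Box (s \to r) is false, p is false, so \Box (s \to r) \to p is true.
    At d: \Box (s \to r) requires s \to r at every successor {d}.
      s \to r fails at d, so \Box (s \to r) is false at d.
Satisfying worlds: {b, c, d}

3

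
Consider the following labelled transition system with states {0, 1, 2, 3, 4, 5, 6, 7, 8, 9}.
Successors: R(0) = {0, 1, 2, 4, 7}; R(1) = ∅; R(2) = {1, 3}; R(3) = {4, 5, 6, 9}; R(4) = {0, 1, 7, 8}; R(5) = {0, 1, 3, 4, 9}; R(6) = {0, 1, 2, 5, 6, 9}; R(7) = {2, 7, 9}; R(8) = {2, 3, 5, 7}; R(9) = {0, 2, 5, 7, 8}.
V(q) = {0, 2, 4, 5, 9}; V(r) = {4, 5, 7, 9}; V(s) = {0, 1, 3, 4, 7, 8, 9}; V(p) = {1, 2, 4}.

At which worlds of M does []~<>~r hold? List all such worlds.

Recall that []ψ holds at a world iff ψ holds at every accessible world, and <>ψ holds iff ψ holds at some accessible world.
Let φ = []~<>~r. Evaluate φ at each world:
  0 (successors {0, 1, 2, 4, 7}): φ is false.
  1 (successors ∅): φ is true.
  2 (successors {1, 3}): φ is false.
  3 (successors {4, 5, 6, 9}): φ is false.
  4 (successors {0, 1, 7, 8}): φ is false.
  5 (successors {0, 1, 3, 4, 9}): φ is false.
  6 (successors {0, 1, 2, 5, 6, 9}): φ is false.
  7 (successors {2, 7, 9}): φ is false.
  8 (successors {2, 3, 5, 7}): φ is false.
  9 (successors {0, 2, 5, 7, 8}): φ is false.
For instance, at 8:
  At 8: []~<>~r requires ~<>~r at every successor {2, 3, 5, 7}.
    ~<>~r fails at 2, so []~<>~r is false at 8.
      At 2: <>~r is true, so ~<>~r is false.
Satisfying worlds: {1}

1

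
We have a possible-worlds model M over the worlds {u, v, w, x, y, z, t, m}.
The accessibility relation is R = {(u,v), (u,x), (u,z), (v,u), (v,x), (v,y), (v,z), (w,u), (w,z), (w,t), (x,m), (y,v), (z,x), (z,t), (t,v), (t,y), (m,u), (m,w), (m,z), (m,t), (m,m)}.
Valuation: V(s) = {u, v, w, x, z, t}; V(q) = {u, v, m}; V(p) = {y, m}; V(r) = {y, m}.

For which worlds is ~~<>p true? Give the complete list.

v, x, t, m

Recall that <>ψ holds at a world iff ψ holds at some accessible world.
Let φ = ~~<>p. Evaluate φ at each world:
  u (successors {v, x, z}): φ is false.
  v (successors {u, x, y, z}): φ is true.
  w (successors {u, z, t}): φ is false.
  x (successors {m}): φ is true.
  y (successors {v}): φ is false.
  z (successors {x, t}): φ is false.
  t (successors {v, y}): φ is true.
  m (successors {u, w, z, t, m}): φ is true.
For instance, at x:
  At x: ~<>p is false, so ~~<>p is true.
    At x: <>p is true, so ~<>p is false.
      At x: <>p requires p at some successor in {m}.
        p holds at m, so <>p is true at x.
Satisfying worlds: {v, x, t, m}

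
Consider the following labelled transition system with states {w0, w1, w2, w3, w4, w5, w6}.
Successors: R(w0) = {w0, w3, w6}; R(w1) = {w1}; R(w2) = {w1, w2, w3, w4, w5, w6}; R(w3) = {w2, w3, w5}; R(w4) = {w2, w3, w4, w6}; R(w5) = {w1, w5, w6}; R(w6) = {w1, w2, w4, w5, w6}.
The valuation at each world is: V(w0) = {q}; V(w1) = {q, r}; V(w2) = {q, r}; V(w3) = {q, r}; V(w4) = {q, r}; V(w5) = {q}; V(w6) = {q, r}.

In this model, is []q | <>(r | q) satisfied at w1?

At w1: []q is true, <>(r | q) is true, so []q | <>(r | q) is true.
  At w1: []q requires q at every successor {w1}.
    At w1: q is true.
  So []q is true at w1.
  At w1: <>(r | q) requires r | q at some successor in {w1}.
    r | q holds at w1, so <>(r | q) is true at w1.

Yes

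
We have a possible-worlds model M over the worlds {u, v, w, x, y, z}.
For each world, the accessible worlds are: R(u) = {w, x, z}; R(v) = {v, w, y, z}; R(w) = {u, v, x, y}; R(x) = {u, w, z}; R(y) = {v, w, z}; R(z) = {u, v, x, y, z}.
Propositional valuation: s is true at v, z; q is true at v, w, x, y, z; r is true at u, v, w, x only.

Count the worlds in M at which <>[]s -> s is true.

Let φ = <>[]s -> s. Evaluate φ at each world:
  u (successors {w, x, z}): φ is true.
  v (successors {v, w, y, z}): φ is true.
  w (successors {u, v, x, y}): φ is true.
  x (successors {u, w, z}): φ is true.
  y (successors {v, w, z}): φ is true.
  z (successors {u, v, x, y, z}): φ is true.
For instance, at y:
  At y: <>[]s is false, s is false, so <>[]s -> s is true.
    At y: <>[]s requires []s at some successor in {v, w, z}.
      At v: []s is false.
      At w: []s is false.
      At z: []s is false.
    So <>[]s is false at y.
Satisfying worlds: {u, v, w, x, y, z}

6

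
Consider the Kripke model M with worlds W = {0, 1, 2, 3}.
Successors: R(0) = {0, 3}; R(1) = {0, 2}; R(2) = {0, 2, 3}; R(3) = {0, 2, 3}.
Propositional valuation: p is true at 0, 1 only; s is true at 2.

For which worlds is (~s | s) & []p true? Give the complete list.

none

Recall that []ψ holds at a world iff ψ holds at every accessible world, and <>ψ holds iff ψ holds at some accessible world.
Let φ = (~s | s) & []p. Evaluate φ at each world:
  0 (successors {0, 3}): φ is false.
  1 (successors {0, 2}): φ is false.
  2 (successors {0, 2, 3}): φ is false.
  3 (successors {0, 2, 3}): φ is false.
For instance, at 2:
  At 2: ~s | s is true, []p is false, so (~s | s) & []p is false.
    At 2: []p requires p at every successor {0, 2, 3}.
      p fails at 2, so []p is false at 2.
Satisfying worlds: none.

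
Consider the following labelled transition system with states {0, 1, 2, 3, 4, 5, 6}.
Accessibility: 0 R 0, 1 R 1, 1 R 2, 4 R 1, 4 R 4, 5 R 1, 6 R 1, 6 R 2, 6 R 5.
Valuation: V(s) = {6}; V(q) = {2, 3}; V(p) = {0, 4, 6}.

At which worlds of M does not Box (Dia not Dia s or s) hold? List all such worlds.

Let φ = not Box (Dia not Dia s or s). Evaluate φ at each world:
  0 (successors {0}): φ is false.
  1 (successors {1, 2}): φ is true.
  2 (successors ∅): φ is false.
  3 (successors ∅): φ is false.
  4 (successors {1, 4}): φ is false.
  5 (successors {1}): φ is false.
  6 (successors {1, 2, 5}): φ is true.
For instance, at 4:
  At 4: Box (Dia not Dia s or s) is true, so not Box (Dia not Dia s or s) is false.
    At 4: Box (Dia not Dia s or s) requires Dia not Dia s or s at every successor {1, 4}.
      At 1: Dia not Dia s or s is true.
      At 4: Dia not Dia s or s is true.
    So Box (Dia not Dia s or s) is true at 4.
Satisfying worlds: {1, 6}

1, 6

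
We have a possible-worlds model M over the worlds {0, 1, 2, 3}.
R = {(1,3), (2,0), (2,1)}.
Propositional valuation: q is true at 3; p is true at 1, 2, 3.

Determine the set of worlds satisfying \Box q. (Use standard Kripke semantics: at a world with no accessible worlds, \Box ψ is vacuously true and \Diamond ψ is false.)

0, 1, 3

Let φ = \Box q. Evaluate φ at each world:
  0 (successors ∅): φ is true.
  1 (successors {3}): φ is true.
  2 (successors {0, 1}): φ is false.
  3 (successors ∅): φ is true.
For instance, at 1:
  At 1: \Box q requires q at every successor {3}.
    At 3: q is true.
  So \Box q is true at 1.
Satisfying worlds: {0, 1, 3}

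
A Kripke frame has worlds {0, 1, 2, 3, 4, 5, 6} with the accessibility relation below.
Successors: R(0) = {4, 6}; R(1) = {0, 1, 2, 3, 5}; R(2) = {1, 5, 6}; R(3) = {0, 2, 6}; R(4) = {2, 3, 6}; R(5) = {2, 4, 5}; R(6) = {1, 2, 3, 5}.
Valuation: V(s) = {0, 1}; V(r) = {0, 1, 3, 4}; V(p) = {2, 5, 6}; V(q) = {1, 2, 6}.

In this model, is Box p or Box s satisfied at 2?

No

At 2: Box p is false, Box s is false, so Box p or Box s is false.
  At 2: Box p requires p at every successor {1, 5, 6}.
    p fails at 1, so Box p is false at 2.
  At 2: Box s requires s at every successor {1, 5, 6}.
    s fails at 5, so Box s is false at 2.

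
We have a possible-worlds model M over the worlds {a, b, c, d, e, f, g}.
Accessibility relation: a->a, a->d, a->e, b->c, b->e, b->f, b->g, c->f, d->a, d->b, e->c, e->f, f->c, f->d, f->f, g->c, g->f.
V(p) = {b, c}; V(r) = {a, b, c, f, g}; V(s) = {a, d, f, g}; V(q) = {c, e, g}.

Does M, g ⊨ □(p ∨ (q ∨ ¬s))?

At g: □(p ∨ (q ∨ ¬s)) requires p ∨ (q ∨ ¬s) at every successor {c, f}.
  p ∨ (q ∨ ¬s) fails at f, so □(p ∨ (q ∨ ¬s)) is false at g.

No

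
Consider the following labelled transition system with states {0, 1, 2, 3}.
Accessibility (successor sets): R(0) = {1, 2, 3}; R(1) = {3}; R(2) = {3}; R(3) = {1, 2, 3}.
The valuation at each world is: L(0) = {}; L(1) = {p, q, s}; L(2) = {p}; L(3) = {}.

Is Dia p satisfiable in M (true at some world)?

Yes

Recall that Dia ψ holds at a world iff ψ holds at some accessible world.
Let φ = Dia p. Evaluate φ at each world:
  0 (successors {1, 2, 3}): φ is true.
  1 (successors {3}): φ is false.
  2 (successors {3}): φ is false.
  3 (successors {1, 2, 3}): φ is true.
Detail at 0 (witness):
  At 0: Dia p requires p at some successor in {1, 2, 3}.
    p holds at 1, so Dia p is true at 0.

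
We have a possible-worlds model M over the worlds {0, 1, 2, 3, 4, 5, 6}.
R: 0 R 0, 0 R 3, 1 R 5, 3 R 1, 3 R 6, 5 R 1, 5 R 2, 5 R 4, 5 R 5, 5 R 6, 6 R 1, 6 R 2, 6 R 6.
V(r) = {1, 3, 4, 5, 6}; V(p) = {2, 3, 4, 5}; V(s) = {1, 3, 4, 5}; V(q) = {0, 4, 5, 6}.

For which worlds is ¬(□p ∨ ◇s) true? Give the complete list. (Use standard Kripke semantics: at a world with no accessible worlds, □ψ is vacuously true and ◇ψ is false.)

none

Recall that □ψ holds at a world iff ψ holds at every accessible world, and ◇ψ holds iff ψ holds at some accessible world.
Let φ = ¬(□p ∨ ◇s). Evaluate φ at each world:
  0 (successors {0, 3}): φ is false.
  1 (successors {5}): φ is false.
  2 (successors ∅): φ is false.
  3 (successors {1, 6}): φ is false.
  4 (successors ∅): φ is false.
  5 (successors {1, 2, 4, 5, 6}): φ is false.
  6 (successors {1, 2, 6}): φ is false.
For instance, at 5:
  At 5: □p ∨ ◇s is true, so ¬(□p ∨ ◇s) is false.
    At 5: □p is false, ◇s is true, so □p ∨ ◇s is true.
      At 5: □p requires p at every successor {1, 2, 4, 5, 6}.
        p fails at 1, so □p is false at 5.
      At 5: ◇s requires s at some successor in {1, 2, 4, 5, 6}.
        s holds at 1, so ◇s is true at 5.
Satisfying worlds: none.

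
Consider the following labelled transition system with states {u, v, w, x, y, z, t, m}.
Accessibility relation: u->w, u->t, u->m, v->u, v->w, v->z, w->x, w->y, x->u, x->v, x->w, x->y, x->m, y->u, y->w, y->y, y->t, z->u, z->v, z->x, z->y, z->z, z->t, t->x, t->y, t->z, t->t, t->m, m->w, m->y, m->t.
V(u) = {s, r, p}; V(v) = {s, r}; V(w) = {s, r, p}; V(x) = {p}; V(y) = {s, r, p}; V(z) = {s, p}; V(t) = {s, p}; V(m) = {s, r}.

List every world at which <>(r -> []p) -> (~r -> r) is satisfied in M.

Recall that []ψ holds at a world iff ψ holds at every accessible world, and <>ψ holds iff ψ holds at some accessible world.
Let φ = <>(r -> []p) -> (~r -> r). Evaluate φ at each world:
  u (successors {w, t, m}): φ is true.
  v (successors {u, w, z}): φ is true.
  w (successors {x, y}): φ is true.
  x (successors {u, v, w, y, m}): φ is false.
  y (successors {u, w, y, t}): φ is true.
  z (successors {u, v, x, y, z, t}): φ is false.
  t (successors {x, y, z, t, m}): φ is false.
  m (successors {w, y, t}): φ is true.
For instance, at y:
  At y: <>(r -> []p) is true, ~r -> r is true, so <>(r -> []p) -> (~r -> r) is true.
    At y: <>(r -> []p) requires r -> []p at some successor in {u, w, y, t}.
      r -> []p holds at w, so <>(r -> []p) is true at y.
Satisfying worlds: {u, v, w, y, m}

u, v, w, y, m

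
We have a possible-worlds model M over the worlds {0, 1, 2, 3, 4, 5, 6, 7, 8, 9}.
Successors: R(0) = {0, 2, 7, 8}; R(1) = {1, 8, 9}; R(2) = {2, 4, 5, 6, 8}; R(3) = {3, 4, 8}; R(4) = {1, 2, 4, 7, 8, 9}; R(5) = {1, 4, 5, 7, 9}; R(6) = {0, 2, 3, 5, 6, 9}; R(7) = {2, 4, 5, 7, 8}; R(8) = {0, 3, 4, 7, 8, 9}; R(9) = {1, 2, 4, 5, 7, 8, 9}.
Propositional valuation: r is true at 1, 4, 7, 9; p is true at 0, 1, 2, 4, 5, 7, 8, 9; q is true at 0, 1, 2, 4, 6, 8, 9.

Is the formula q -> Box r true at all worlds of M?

No

Let φ = q -> Box r. Evaluate φ at each world:
  0 (successors {0, 2, 7, 8}): φ is false.
  1 (successors {1, 8, 9}): φ is false.
  2 (successors {2, 4, 5, 6, 8}): φ is false.
  3 (successors {3, 4, 8}): φ is true.
  4 (successors {1, 2, 4, 7, 8, 9}): φ is false.
  5 (successors {1, 4, 5, 7, 9}): φ is true.
  6 (successors {0, 2, 3, 5, 6, 9}): φ is false.
  7 (successors {2, 4, 5, 7, 8}): φ is true.
  8 (successors {0, 3, 4, 7, 8, 9}): φ is false.
  9 (successors {1, 2, 4, 5, 7, 8, 9}): φ is false.
Detail at 0 (counterexample):
  At 0: q is true, Box r is false, so q -> Box r is false.
    At 0: Box r requires r at every successor {0, 2, 7, 8}.
      r fails at 0, so Box r is false at 0.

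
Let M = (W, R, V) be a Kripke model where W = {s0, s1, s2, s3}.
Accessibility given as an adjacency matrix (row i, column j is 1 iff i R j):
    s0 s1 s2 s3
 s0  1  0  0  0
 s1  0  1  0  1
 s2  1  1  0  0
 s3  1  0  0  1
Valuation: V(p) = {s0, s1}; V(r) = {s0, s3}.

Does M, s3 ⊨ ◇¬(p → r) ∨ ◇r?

Yes

Recall that ◇ψ holds at a world iff ψ holds at some accessible world.
At s3: ◇¬(p → r) is false, ◇r is true, so ◇¬(p → r) ∨ ◇r is true.
  At s3: ◇¬(p → r) requires ¬(p → r) at some successor in {s0, s3}.
    At s0: ¬(p → r) is false.
    At s3: ¬(p → r) is false.
  So ◇¬(p → r) is false at s3.
  At s3: ◇r requires r at some successor in {s0, s3}.
    r holds at s0, so ◇r is true at s3.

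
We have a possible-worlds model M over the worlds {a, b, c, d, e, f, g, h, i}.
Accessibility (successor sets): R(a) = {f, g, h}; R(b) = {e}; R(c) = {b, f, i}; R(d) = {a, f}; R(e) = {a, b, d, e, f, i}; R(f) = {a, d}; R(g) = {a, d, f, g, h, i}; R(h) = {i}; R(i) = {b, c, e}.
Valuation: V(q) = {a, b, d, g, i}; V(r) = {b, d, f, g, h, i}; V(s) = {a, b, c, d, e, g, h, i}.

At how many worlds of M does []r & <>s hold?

3

Let φ = []r & <>s. Evaluate φ at each world:
  a (successors {f, g, h}): φ is true.
  b (successors {e}): φ is false.
  c (successors {b, f, i}): φ is true.
  d (successors {a, f}): φ is false.
  e (successors {a, b, d, e, f, i}): φ is false.
  f (successors {a, d}): φ is false.
  g (successors {a, d, f, g, h, i}): φ is false.
  h (successors {i}): φ is true.
  i (successors {b, c, e}): φ is false.
For instance, at h:
  At h: []r is true, <>s is true, so []r & <>s is true.
    At h: []r requires r at every successor {i}.
      At i: r is true.
    So []r is true at h.
    At h: <>s requires s at some successor in {i}.
      s holds at i, so <>s is true at h.
Satisfying worlds: {a, c, h}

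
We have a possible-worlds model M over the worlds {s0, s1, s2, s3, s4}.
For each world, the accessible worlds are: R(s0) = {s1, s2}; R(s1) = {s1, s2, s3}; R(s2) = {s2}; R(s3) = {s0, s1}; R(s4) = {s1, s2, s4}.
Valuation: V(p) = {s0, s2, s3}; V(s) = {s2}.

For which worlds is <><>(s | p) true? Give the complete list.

s0, s1, s2, s3, s4

Let φ = <><>(s | p). Evaluate φ at each world:
  s0 (successors {s1, s2}): φ is true.
  s1 (successors {s1, s2, s3}): φ is true.
  s2 (successors {s2}): φ is true.
  s3 (successors {s0, s1}): φ is true.
  s4 (successors {s1, s2, s4}): φ is true.
For instance, at s3:
  At s3: <><>(s | p) requires <>(s | p) at some successor in {s0, s1}.
    <>(s | p) holds at s0, so <><>(s | p) is true at s3.
      At s0: <>(s | p) requires s | p at some successor in {s1, s2}.
        s | p holds at s2, so <>(s | p) is true at s0.
Satisfying worlds: {s0, s1, s2, s3, s4}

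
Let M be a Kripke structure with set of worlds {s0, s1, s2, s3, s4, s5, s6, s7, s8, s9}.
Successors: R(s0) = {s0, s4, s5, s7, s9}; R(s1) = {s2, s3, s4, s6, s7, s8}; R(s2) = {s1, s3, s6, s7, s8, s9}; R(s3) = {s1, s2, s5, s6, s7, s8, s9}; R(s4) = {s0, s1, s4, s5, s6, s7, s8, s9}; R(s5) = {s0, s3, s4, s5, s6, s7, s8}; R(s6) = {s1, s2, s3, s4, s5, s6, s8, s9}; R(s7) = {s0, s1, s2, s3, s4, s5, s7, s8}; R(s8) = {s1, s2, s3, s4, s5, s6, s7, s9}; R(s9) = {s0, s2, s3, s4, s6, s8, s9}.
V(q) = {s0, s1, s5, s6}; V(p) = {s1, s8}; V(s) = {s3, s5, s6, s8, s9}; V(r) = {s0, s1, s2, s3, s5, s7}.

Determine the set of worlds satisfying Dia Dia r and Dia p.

s1, s2, s3, s4, s5, s6, s7, s8, s9

Let φ = Dia Dia r and Dia p. Evaluate φ at each world:
  s0 (successors {s0, s4, s5, s7, s9}): φ is false.
  s1 (successors {s2, s3, s4, s6, s7, s8}): φ is true.
  s2 (successors {s1, s3, s6, s7, s8, s9}): φ is true.
  s3 (successors {s1, s2, s5, s6, s7, s8, s9}): φ is true.
  s4 (successors {s0, s1, s4, s5, s6, s7, s8, s9}): φ is true.
  s5 (successors {s0, s3, s4, s5, s6, s7, s8}): φ is true.
  s6 (successors {s1, s2, s3, s4, s5, s6, s8, s9}): φ is true.
  s7 (successors {s0, s1, s2, s3, s4, s5, s7, s8}): φ is true.
  s8 (successors {s1, s2, s3, s4, s5, s6, s7, s9}): φ is true.
  s9 (successors {s0, s2, s3, s4, s6, s8, s9}): φ is true.
For instance, at s0:
  At s0: Dia Dia r is true, Dia p is false, so Dia Dia r and Dia p is false.
    At s0: Dia Dia r requires Dia r at some successor in {s0, s4, s5, s7, s9}.
      Dia r holds at s0, so Dia Dia r is true at s0.
    At s0: Dia p requires p at some successor in {s0, s4, s5, s7, s9}.
      At s0: p is false.
      At s4: p is false.
      At s5: p is false.
      At s7: p is false.
      At s9: p is false.
    So Dia p is false at s0.
Satisfying worlds: {s1, s2, s3, s4, s5, s6, s7, s8, s9}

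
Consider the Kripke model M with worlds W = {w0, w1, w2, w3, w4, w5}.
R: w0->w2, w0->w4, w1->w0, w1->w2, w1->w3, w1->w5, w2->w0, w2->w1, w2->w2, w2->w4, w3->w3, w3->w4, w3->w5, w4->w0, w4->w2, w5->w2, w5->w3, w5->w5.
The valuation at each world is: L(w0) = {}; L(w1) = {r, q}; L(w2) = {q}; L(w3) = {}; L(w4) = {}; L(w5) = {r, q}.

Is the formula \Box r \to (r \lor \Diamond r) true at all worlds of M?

Let φ = \Box r \to (r \lor \Diamond r). Evaluate φ at each world:
  w0 (successors {w2, w4}): φ is true.
  w1 (successors {w0, w2, w3, w5}): φ is true.
  w2 (successors {w0, w1, w2, w4}): φ is true.
  w3 (successors {w3, w4, w5}): φ is true.
  w4 (successors {w0, w2}): φ is true.
  w5 (successors {w2, w3, w5}): φ is true.
For instance, at w4:
  At w4: \Box r is false, r \lor \Diamond r is false, so \Box r \to (r \lor \Diamond r) is true.
    At w4: \Box r requires r at every successor {w0, w2}.
      r fails at w0, so \Box r is false at w4.
    At w4: r is false, \Diamond r is false, so r \lor \Diamond r is false.
      At w4: \Diamond r requires r at some successor in {w0, w2}.
        At w0: r is false.
        At w2: r is false.
      So \Diamond r is false at w4.

Yes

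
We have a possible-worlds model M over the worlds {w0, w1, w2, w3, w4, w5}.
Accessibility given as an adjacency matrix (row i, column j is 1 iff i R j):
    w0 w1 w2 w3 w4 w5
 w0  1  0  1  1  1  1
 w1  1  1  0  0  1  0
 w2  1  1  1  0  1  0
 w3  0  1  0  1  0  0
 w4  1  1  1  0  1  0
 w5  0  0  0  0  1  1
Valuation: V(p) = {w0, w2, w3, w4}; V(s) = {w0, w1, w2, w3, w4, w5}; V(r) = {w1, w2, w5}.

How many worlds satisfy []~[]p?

6

Let φ = []~[]p. Evaluate φ at each world:
  w0 (successors {w0, w2, w3, w4, w5}): φ is true.
  w1 (successors {w0, w1, w4}): φ is true.
  w2 (successors {w0, w1, w2, w4}): φ is true.
  w3 (successors {w1, w3}): φ is true.
  w4 (successors {w0, w1, w2, w4}): φ is true.
  w5 (successors {w4, w5}): φ is true.
For instance, at w0:
  At w0: []~[]p requires ~[]p at every successor {w0, w2, w3, w4, w5}.
    At w0: ~[]p is true.
    At w2: ~[]p is true.
    At w3: ~[]p is true.
    At w4: ~[]p is true.
    At w5: ~[]p is true.
  So []~[]p is true at w0.
Satisfying worlds: {w0, w1, w2, w3, w4, w5}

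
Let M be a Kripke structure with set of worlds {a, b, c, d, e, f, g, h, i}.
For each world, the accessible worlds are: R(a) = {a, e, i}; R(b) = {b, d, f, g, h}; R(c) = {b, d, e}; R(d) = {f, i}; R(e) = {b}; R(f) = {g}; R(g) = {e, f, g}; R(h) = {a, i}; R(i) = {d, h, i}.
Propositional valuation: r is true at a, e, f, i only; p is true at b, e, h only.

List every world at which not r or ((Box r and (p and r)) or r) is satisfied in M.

a, b, c, d, e, f, g, h, i

Let φ = not r or ((Box r and (p and r)) or r). Evaluate φ at each world:
  a (successors {a, e, i}): φ is true.
  b (successors {b, d, f, g, h}): φ is true.
  c (successors {b, d, e}): φ is true.
  d (successors {f, i}): φ is true.
  e (successors {b}): φ is true.
  f (successors {g}): φ is true.
  g (successors {e, f, g}): φ is true.
  h (successors {a, i}): φ is true.
  i (successors {d, h, i}): φ is true.
For instance, at g:
  At g: not r is true, (Box r and (p and r)) or r is false, so not r or ((Box r and (p and r)) or r) is true.
    At g: Box r and (p and r) is false, r is false, so (Box r and (p and r)) or r is false.
      At g: Box r is false, p and r is false, so Box r and (p and r) is false.
Satisfying worlds: {a, b, c, d, e, f, g, h, i}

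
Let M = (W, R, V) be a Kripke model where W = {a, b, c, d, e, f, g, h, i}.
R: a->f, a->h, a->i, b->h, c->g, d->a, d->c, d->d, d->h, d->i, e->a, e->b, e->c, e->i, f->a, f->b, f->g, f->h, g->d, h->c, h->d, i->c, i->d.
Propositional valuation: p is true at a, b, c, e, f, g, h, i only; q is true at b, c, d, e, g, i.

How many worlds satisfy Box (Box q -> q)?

Let φ = Box (Box q -> q). Evaluate φ at each world:
  a (successors {f, h, i}): φ is false.
  b (successors {h}): φ is false.
  c (successors {g}): φ is true.
  d (successors {a, c, d, h, i}): φ is false.
  e (successors {a, b, c, i}): φ is true.
  f (successors {a, b, g, h}): φ is false.
  g (successors {d}): φ is true.
  h (successors {c, d}): φ is true.
  i (successors {c, d}): φ is true.
For instance, at i:
  At i: Box (Box q -> q) requires Box q -> q at every successor {c, d}.
      At c: Box q is true, q is true, so Box q -> q is true.
      At d: Box q is false, q is true, so Box q -> q is true.
  So Box (Box q -> q) is true at i.
Satisfying worlds: {c, e, g, h, i}

5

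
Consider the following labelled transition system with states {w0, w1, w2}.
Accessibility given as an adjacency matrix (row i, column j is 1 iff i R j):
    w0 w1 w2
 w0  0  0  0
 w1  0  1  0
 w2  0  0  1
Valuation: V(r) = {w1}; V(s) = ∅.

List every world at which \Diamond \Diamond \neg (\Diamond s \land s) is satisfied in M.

Let φ = \Diamond \Diamond \neg (\Diamond s \land s). Evaluate φ at each world:
  w0 (successors ∅): φ is false.
  w1 (successors {w1}): φ is true.
  w2 (successors {w2}): φ is true.
For instance, at w2:
  At w2: \Diamond \Diamond \neg (\Diamond s \land s) requires \Diamond \neg (\Diamond s \land s) at some successor in {w2}.
    \Diamond \neg (\Diamond s \land s) holds at w2, so \Diamond \Diamond \neg (\Diamond s \land s) is true at w2.
      At w2: \Diamond \neg (\Diamond s \land s) requires \neg (\Diamond s \land s) at some successor in {w2}.
        \neg (\Diamond s \land s) holds at w2, so \Diamond \neg (\Diamond s \land s) is true at w2.
Satisfying worlds: {w1, w2}

w1, w2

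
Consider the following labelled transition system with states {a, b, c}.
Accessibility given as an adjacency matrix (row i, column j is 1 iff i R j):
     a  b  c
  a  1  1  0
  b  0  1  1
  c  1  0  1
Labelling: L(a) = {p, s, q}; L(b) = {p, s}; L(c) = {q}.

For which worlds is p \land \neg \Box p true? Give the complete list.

b

Let φ = p \land \neg \Box p. Evaluate φ at each world:
  a (successors {a, b}): φ is false.
  b (successors {b, c}): φ is true.
  c (successors {a, c}): φ is false.
For instance, at c:
  At c: p is false, \neg \Box p is true, so p \land \neg \Box p is false.
    At c: \Box p is false, so \neg \Box p is true.
      At c: \Box p requires p at every successor {a, c}.
        p fails at c, so \Box p is false at c.
Satisfying worlds: {b}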